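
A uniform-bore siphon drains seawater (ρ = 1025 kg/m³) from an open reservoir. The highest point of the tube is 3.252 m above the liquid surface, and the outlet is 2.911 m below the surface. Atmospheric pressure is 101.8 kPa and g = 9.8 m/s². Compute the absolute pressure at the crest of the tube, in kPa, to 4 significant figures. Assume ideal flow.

The outlet speed comes from Torricelli: v = √(2g·2.911) = 7.554 m/s.
With constant cross-section the crest speed equals v; applying Bernoulli from the surface up to the crest, P_top = P_atm − ½ρv² − ρg·h_top.
P_top = 101800 − ½·1025·7.554² − 1025·9.8·3.252 = 39890 Pa.

P_top = 39.89 kPa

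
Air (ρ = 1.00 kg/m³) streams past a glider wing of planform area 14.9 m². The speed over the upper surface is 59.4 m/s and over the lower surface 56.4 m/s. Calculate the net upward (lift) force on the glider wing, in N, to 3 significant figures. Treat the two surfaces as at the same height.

F ≈ 2590 N

From P + ½ρv² = const at equal height, P_low − P_up = ½ρ(v_up² − v_low²).
ΔP = ½·1.00·(59.4² − 56.4²) = 174 Pa.
Lift = ΔP · A = 174 × 14.9 = 2590 N.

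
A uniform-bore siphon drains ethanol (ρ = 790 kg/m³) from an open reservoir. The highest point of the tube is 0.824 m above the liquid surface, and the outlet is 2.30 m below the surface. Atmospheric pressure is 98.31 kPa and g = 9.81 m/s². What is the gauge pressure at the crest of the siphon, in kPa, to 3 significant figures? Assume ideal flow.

The outlet speed comes from Torricelli: v = √(2g·2.30) = 6.72 m/s.
Continuity keeps v the same throughout the tube; from surface to crest, P_atm + 0 = P_top + ½ρv² + ρg·h_top.
P_top = 98310 − ½·790·6.72² − 790·9.81·0.824 = 74100 Pa. So P_gauge = P_top − P_atm = -24200 Pa.

P_gauge = -24.2 kPa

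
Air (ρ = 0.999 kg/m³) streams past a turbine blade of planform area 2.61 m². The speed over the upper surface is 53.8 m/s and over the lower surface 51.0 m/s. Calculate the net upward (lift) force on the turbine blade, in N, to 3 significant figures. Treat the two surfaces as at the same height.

The faster flow above has the lower pressure; Bernoulli (same height) gives ΔP = ½ρ(v_up² − v_low²).
ΔP = ½·0.999·(53.8² − 51.0²) = 147 Pa.
Lift = ΔP · A = 147 × 2.61 = 383 N.

F = 383 N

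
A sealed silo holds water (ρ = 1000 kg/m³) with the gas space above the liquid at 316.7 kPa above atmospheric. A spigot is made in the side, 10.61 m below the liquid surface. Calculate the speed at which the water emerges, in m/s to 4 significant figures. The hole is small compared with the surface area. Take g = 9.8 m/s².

Take point 1 at the surface (v₁ ≈ 0) and point 2 at the hole (at atmospheric pressure). Bernoulli: P₁ + ρg h = P_atm + ½ρv₂².
With P₁ − P_atm = 316700 Pa, v₂ = √(2gh + 2ΔP/ρ) = √(2·9.8·10.61 + 2·316700/1000) = 29.01 m/s.

v ≈ 29.01 m/s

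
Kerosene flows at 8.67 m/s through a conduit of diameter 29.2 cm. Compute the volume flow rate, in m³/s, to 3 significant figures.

Q = A·v = 0.0670 m² × 8.67 m/s = 0.581 m³/s.

Q ≈ 0.581 m³/s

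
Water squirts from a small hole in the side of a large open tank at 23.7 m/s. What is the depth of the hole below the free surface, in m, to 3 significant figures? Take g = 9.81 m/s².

For a small hole in a large open tank, ½v² = gh, giving h = v²/(2g).
h = 23.7²/(2·9.81) = 562/19.62 = 28.6 m.

h = 28.6 m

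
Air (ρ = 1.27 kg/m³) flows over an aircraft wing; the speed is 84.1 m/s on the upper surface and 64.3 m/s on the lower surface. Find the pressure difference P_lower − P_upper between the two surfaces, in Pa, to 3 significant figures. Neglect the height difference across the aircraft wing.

The pressure is lower where the speed is higher: ΔP = ½ρ(v_up² − v_low²).
ΔP = ½·1.27·(84.1² − 64.3²) = 1870 Pa.

ΔP ≈ 1870 Pa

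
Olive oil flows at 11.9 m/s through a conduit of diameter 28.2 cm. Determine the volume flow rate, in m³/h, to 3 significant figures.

Q ≈ 2680 m³/h

Q = A·v = 0.0625 m² × 11.9 m/s = 0.743 m³/s.
Converting: 0.743 m³/s × 3600 = 2680 m³/h.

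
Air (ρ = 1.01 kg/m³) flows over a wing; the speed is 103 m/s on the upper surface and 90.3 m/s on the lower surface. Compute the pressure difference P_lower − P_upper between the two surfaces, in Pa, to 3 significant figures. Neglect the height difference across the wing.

The pressure is lower where the speed is higher: ΔP = ½ρ(v_up² − v_low²).
ΔP = ½·1.01·(103² − 90.3²) = 1240 Pa.

1240 Pa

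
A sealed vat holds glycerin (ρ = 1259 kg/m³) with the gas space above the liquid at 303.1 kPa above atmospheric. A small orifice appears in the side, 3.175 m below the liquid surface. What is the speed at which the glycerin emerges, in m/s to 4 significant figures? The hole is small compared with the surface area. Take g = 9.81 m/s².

v = 23.32 m/s

Take point 1 at the surface (v₁ ≈ 0) and point 2 at the hole (at atmospheric pressure). Bernoulli: P₁ + ρg h = P_atm + ½ρv₂².
With P₁ − P_atm = 303100 Pa, v₂ = √(2gh + 2ΔP/ρ) = √(2·9.81·3.175 + 2·303100/1259) = 23.32 m/s.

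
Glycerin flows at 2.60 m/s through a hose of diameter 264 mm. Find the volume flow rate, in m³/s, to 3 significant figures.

0.142 m³/s

Q = A·v = 0.0547 m² × 2.60 m/s = 0.142 m³/s.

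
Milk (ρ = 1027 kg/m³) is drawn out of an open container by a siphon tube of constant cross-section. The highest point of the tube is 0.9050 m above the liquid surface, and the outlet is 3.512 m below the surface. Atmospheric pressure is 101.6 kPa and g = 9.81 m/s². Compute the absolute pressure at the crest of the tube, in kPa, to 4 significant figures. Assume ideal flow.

P_top ≈ 57.10 kPa

Bernoulli surface→outlet gives ½v² = g·h_out, so v = √(2·9.81·3.512) = 8.301 m/s.
With constant cross-section the crest speed equals v; applying Bernoulli from the surface up to the crest, P_top = P_atm − ½ρv² − ρg·h_top.
P_top = 101600 − ½·1027·8.301² − 1027·9.81·0.9050 = 57100 Pa.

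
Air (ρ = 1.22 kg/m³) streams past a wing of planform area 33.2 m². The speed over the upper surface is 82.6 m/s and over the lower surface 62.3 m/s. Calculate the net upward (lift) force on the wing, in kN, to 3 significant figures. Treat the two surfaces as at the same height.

With equal heights on the two surfaces, Bernoulli gives P_lower − P_upper = ½ρ(v_upper² − v_lower²).
ΔP = ½·1.22·(82.6² − 62.3²) = 1790 Pa.
Lift = ΔP · A = 1790 × 33.2 = 59600 N.

59.6 kN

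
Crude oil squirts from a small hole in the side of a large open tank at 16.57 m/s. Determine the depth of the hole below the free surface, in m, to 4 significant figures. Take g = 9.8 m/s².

14.01 m

Torricelli: v = √(2gh), so h = v²/(2g).
h = 16.57²/(2·9.8) = 274.6/19.60 = 14.01 m.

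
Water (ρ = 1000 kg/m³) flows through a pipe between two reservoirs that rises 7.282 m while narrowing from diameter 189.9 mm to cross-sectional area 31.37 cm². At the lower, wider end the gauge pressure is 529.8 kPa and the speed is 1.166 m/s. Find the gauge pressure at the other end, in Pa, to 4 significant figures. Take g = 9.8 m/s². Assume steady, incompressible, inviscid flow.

Mass conservation (A₁v₁ = A₂v₂) gives v₂ = 1.166 × 283.2/31.37 = 10.53 m/s.
Bernoulli: P₁ + ½ρv₁² + ρg h₁ = P₂ + ½ρv₂² + ρg h₂, so P₂ = P₁ + ½ρ(v₁² − v₂²) − ρg(h₂ − h₁).
P₂ = 529800 + ½·1000·(1.166² − 10.53²) − 1000·9.8·(+7.282) = 529800 + (-54730) − (71360) = 403700 Pa.

403700 Pa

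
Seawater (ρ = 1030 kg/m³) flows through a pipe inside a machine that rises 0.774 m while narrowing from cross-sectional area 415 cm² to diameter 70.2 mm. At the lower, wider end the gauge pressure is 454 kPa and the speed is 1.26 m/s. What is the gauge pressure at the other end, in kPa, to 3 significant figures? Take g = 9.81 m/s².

353 kPa

Mass conservation (A₁v₁ = A₂v₂) gives v₂ = 1.26 × 415/38.7 = 13.5 m/s.
Energy conservation along the streamline gives P₂ = P₁ − ½ρ(v₂² − v₁²) − ρg(h₂ − h₁).
P₂ = 454000 + ½·1030·(1.26² − 13.5²) − 1030·9.81·(+0.774) = 454000 + (-93200) − (7820) = 353000 Pa.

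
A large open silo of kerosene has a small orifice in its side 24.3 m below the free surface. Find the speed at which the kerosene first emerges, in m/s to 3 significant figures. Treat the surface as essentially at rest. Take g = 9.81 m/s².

v ≈ 21.8 m/s

Bernoulli from surface to hole (P equal, v_surface ≈ 0): v = √(2gh) = √(2×9.81×24.3) = 21.8 m/s.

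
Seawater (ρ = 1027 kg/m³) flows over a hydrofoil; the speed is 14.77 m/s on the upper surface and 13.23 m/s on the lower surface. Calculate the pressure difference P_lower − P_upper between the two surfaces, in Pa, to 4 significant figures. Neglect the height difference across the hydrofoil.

22140 Pa

Bernoulli (same height): P_lower − P_upper = ½ρ(v_upper² − v_lower²).
ΔP = ½·1027·(14.77² − 13.23²) = 22140 Pa.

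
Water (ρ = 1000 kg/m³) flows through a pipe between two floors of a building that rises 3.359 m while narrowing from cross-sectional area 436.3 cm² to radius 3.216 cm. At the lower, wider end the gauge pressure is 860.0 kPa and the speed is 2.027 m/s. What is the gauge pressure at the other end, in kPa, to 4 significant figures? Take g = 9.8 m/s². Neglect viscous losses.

The volume flow rate is constant, so v₂ = (A₁/A₂)v₁ = (436.3/32.49)·2.027 = 27.22 m/s.
Applying Bernoulli between the two ends and solving for P₂: P₂ = P₁ + ½ρ(v₁² − v₂²) − ρgΔh.
P₂ = 860000 + ½·1000·(2.027² − 27.22²) − 1000·9.8·(+3.359) = 860000 + (-368400) − (32920) = 458700 Pa.

458.7 kPa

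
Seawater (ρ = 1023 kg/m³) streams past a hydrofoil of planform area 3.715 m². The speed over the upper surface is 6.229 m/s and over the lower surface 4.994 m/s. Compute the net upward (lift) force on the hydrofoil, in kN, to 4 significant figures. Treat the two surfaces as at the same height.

F ≈ 26.34 kN

With equal heights on the two surfaces, Bernoulli gives P_lower − P_upper = ½ρ(v_upper² − v_lower²).
ΔP = ½·1023·(6.229² − 4.994²) = 7090 Pa.
Lift = ΔP · A = 7090 × 3.715 = 26340 N.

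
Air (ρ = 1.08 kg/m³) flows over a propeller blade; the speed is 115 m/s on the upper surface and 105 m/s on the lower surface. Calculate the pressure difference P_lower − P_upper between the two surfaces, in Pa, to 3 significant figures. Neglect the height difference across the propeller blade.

The pressure is lower where the speed is higher: ΔP = ½ρ(v_up² − v_low²).
ΔP = ½·1.08·(115² − 105²) = 1190 Pa.

ΔP ≈ 1190 Pa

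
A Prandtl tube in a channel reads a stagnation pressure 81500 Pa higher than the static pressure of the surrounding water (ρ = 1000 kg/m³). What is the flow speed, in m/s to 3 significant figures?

12.8 m/s

Bernoulli between the free stream and the stagnation point: ½ρv² = P_stag − P_static.
v = √(2ΔP/ρ) = √(2·81500/1000) = 12.8 m/s.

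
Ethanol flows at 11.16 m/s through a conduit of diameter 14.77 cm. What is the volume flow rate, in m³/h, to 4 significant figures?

Q = A·v = 0.01713 m² × 11.16 m/s = 0.1912 m³/s.
Converting: 0.1912 m³/s × 3600 = 688.4 m³/h.

Q ≈ 688.4 m³/h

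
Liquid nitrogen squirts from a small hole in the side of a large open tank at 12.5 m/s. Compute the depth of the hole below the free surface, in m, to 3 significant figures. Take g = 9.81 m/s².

For a small hole in a large open tank, ½v² = gh, giving h = v²/(2g).
h = 12.5²/(2·9.81) = 156/19.62 = 7.96 m.

h ≈ 7.96 m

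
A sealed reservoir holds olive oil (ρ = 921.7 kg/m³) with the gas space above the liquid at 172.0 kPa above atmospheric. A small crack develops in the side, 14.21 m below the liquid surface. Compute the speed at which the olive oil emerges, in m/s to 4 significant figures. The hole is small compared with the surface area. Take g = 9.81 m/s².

Take point 1 at the surface (v₁ ≈ 0) and point 2 at the hole (at atmospheric pressure). Bernoulli: P₁ + ρg h = P_atm + ½ρv₂².
With P₁ − P_atm = 172000 Pa, v₂ = √(2gh + 2ΔP/ρ) = √(2·9.81·14.21 + 2·172000/921.7) = 25.53 m/s.

25.53 m/s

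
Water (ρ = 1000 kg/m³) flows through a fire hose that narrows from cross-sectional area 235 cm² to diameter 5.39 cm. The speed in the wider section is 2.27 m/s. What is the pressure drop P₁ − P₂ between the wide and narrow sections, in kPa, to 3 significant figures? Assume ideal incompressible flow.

ΔP ≈ 271 kPa

Mass conservation (A₁v₁ = A₂v₂) gives v₂ = 2.27 × 235/22.8 = 23.4 m/s.
With no height change, Bernoulli's equation is P₁ + ½ρv₁² = P₂ + ½ρv₂².
P₁ − P₂ = ½·1000·(23.4² − 2.27²) = ½·1000·541 = 271000 Pa.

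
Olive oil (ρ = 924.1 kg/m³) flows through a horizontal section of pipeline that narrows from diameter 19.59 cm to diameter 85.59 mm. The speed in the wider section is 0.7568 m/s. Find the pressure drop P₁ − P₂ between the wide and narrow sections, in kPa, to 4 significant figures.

ΔP ≈ 6.998 kPa

Mass conservation (A₁v₁ = A₂v₂) gives v₂ = 0.7568 × 301.4/57.54 = 3.965 m/s.
Along the horizontal streamline, P + ½ρv² is constant.
P₁ − P₂ = ½·924.1·(3.965² − 0.7568²) = ½·924.1·15.15 = 6998 Pa.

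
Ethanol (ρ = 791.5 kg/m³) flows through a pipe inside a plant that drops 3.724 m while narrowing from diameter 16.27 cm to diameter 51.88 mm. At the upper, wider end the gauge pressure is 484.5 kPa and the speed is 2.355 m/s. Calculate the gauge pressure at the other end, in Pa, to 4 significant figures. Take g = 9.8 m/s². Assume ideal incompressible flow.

Mass conservation (A₁v₁ = A₂v₂) gives v₂ = 2.355 × 207.9/21.14 = 23.16 m/s.
Energy conservation along the streamline gives P₂ = P₁ − ½ρ(v₂² − v₁²) − ρg(h₂ − h₁).
P₂ = 484500 + ½·791.5·(2.355² − 23.16²) − 791.5·9.8·(−3.724) = 484500 + (-210100) − (-28890) = 303300 Pa.

P₂ ≈ 303300 Pa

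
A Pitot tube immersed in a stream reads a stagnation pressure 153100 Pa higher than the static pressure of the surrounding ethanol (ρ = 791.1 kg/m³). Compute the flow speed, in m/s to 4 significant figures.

At the stagnation point the flow is brought to rest, so Bernoulli gives P_stag − P_static = ½ρv².
v = √(2ΔP/ρ) = √(2·153100/791.1) = 19.67 m/s.

v ≈ 19.67 m/s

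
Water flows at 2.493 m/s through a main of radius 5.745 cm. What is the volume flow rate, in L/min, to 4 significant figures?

Q ≈ 1551 L/min

Q = A·v = 0.01037 m² × 2.493 m/s = 0.02585 m³/s.
Converting: 0.02585 m³/s × 60000 = 1551 L/min.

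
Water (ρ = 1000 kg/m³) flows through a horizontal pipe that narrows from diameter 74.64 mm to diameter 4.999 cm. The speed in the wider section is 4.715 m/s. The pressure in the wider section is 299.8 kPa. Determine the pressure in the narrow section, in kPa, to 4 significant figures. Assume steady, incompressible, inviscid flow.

P₂ ≈ 255.7 kPa

Mass conservation (A₁v₁ = A₂v₂) gives v₂ = 4.715 × 43.76/19.63 = 10.51 m/s.
With no height change, Bernoulli's equation is P₁ + ½ρv₁² = P₂ + ½ρv₂².
P₂ = P₁ − ½ρ(v₂² − v₁²) = 299800 − ½·1000·(10.51² − 4.715²) = 299800 − 44130 = 255700 Pa.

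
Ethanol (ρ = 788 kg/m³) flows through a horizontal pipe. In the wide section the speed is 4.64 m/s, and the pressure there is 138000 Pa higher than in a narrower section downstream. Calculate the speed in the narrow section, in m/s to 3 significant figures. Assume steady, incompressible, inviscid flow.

Horizontal Bernoulli: P₁ + ½ρv₁² = P₂ + ½ρv₂², so v₂² = v₁² + 2(P₁ − P₂)/ρ.
v₂ = √(4.64² + 2·138000/788) = √(21.5 + 350) = 19.3 m/s.

v₂ = 19.3 m/s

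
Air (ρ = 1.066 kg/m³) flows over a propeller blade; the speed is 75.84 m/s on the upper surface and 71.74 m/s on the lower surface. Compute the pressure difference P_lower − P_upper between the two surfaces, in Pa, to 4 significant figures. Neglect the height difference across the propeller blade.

Bernoulli (same height): P_lower − P_upper = ½ρ(v_upper² − v_lower²).
ΔP = ½·1.066·(75.84² − 71.74²) = 322.5 Pa.

ΔP = 322.5 Pa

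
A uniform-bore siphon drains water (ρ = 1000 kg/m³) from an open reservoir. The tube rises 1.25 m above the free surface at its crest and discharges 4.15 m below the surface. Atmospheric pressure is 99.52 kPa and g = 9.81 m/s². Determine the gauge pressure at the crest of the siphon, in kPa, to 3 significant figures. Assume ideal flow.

P_gauge = -53.0 kPa

Bernoulli surface→outlet gives ½v² = g·h_out, so v = √(2·9.81·4.15) = 9.02 m/s.
The bore is uniform, so the speed at the crest is the same v. Bernoulli surface→crest: P_atm = P_top + ½ρv² + ρg·h_top.
P_top = 99520 − ½·1000·9.02² − 1000·9.81·1.25 = 46500 Pa. So P_gauge = P_top − P_atm = -53000 Pa.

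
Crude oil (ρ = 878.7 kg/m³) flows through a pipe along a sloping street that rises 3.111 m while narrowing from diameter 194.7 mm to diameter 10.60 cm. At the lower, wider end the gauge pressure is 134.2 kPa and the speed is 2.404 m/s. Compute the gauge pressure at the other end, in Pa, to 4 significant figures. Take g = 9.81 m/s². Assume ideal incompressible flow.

Mass conservation (A₁v₁ = A₂v₂) gives v₂ = 2.404 × 297.7/88.25 = 8.111 m/s.
Energy conservation along the streamline gives P₂ = P₁ − ½ρ(v₂² − v₁²) − ρg(h₂ − h₁).
P₂ = 134200 + ½·878.7·(2.404² − 8.111²) − 878.7·9.81·(+3.111) = 134200 + (-26360) − (26820) = 81020 Pa.

P₂ ≈ 81020 Pa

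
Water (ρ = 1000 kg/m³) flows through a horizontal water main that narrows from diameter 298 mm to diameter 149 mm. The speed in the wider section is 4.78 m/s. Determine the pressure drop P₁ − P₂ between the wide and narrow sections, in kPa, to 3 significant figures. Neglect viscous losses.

ΔP = 171 kPa

The volume flow rate is constant, so v₂ = (A₁/A₂)v₁ = (697/174)·4.78 = 19.1 m/s.
With no height change, Bernoulli's equation is P₁ + ½ρv₁² = P₂ + ½ρv₂².
P₁ − P₂ = ½·1000·(19.1² − 4.78²) = ½·1000·343 = 171000 Pa.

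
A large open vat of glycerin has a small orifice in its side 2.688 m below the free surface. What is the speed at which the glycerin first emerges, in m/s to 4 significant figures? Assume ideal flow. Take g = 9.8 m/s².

v = 7.258 m/s

With the surface at rest and both surface and jet at atmospheric pressure, Bernoulli gives ρg h = ½ρv², so v = √(2gh) = √(2·9.8·2.688) = 7.258 m/s.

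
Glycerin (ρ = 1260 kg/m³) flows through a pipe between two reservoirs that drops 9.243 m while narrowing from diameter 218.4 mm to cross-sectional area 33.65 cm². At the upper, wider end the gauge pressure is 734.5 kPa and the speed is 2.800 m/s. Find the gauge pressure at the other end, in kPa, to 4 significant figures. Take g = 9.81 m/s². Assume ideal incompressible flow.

241.5 kPa

The volume flow rate is constant, so v₂ = (A₁/A₂)v₁ = (374.6/33.65)·2.800 = 31.17 m/s.
Bernoulli: P₁ + ½ρv₁² + ρg h₁ = P₂ + ½ρv₂² + ρg h₂, so P₂ = P₁ + ½ρ(v₁² − v₂²) − ρg(h₂ − h₁).
P₂ = 734500 + ½·1260·(2.800² − 31.17²) − 1260·9.81·(−9.243) = 734500 + (-607200) − (-114200) = 241500 Pa.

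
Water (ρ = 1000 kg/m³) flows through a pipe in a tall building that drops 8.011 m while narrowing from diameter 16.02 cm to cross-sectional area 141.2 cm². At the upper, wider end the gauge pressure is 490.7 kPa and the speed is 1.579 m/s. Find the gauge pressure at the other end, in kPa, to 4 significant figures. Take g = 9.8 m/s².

P₂ = 567.9 kPa

The volume flow rate is constant, so v₂ = (A₁/A₂)v₁ = (201.6/141.2)·1.579 = 2.254 m/s.
Applying Bernoulli between the two ends and solving for P₂: P₂ = P₁ + ½ρ(v₁² − v₂²) − ρgΔh.
P₂ = 490700 + ½·1000·(1.579² − 2.254²) − 1000·9.8·(−8.011) = 490700 + (-1294) − (-78510) = 567900 Pa.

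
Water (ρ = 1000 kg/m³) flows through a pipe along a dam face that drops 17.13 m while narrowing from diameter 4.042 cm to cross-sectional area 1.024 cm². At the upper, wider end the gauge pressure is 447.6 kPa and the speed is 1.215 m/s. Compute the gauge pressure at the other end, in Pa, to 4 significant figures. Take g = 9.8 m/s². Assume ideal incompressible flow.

By continuity, v₂ = v₁·A₁/A₂ = 1.215·(12.83/1.024) = 15.23 m/s.
Bernoulli: P₁ + ½ρv₁² + ρg h₁ = P₂ + ½ρv₂² + ρg h₂, so P₂ = P₁ + ½ρ(v₁² − v₂²) − ρg(h₂ − h₁).
P₂ = 447600 + ½·1000·(1.215² − 15.23²) − 1000·9.8·(−17.13) = 447600 + (-115200) − (-167900) = 500300 Pa.

P₂ = 500300 Pa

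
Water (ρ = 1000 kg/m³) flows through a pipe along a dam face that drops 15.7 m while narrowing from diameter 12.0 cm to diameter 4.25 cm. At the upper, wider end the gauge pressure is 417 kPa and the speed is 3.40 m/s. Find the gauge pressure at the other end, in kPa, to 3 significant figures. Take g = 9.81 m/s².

209 kPa

Continuity gives A₁v₁ = A₂v₂, so v₂ = (113 cm²)/(14.2 cm²) × 3.40 m/s = 27.1 m/s.
Energy conservation along the streamline gives P₂ = P₁ − ½ρ(v₂² − v₁²) − ρg(h₂ − h₁).
P₂ = 417000 + ½·1000·(3.40² − 27.1²) − 1000·9.81·(−15.7) = 417000 + (-362000) − (-154000) = 209000 Pa.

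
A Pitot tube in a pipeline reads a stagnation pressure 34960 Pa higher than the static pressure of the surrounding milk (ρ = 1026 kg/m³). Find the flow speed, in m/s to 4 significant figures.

The dynamic pressure equals the rise in static pressure at the stagnation point: ΔP = ½ρv².
v = √(2ΔP/ρ) = √(2·34960/1026) = 8.255 m/s.

v ≈ 8.255 m/s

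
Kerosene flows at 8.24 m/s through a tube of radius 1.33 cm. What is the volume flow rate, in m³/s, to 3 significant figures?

0.00458 m³/s

Q = A·v = 0.000556 m² × 8.24 m/s = 0.00458 m³/s.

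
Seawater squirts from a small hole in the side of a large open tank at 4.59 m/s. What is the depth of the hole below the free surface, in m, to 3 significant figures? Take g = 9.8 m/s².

For a small hole in a large open tank, ½v² = gh, giving h = v²/(2g).
h = 4.59²/(2·9.8) = 21.1/19.60 = 1.07 m.

h ≈ 1.07 m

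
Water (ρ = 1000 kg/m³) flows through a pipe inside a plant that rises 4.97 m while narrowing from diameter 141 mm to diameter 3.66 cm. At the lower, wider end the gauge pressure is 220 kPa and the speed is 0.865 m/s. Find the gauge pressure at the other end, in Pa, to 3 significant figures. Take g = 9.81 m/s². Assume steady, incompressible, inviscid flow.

P₂ = 89200 Pa

By continuity, v₂ = v₁·A₁/A₂ = 0.865·(156/10.5) = 12.8 m/s.
Energy conservation along the streamline gives P₂ = P₁ − ½ρ(v₂² − v₁²) − ρg(h₂ − h₁).
P₂ = 220000 + ½·1000·(0.865² − 12.8²) − 1000·9.81·(+4.97) = 220000 + (-82000) − (48800) = 89200 Pa.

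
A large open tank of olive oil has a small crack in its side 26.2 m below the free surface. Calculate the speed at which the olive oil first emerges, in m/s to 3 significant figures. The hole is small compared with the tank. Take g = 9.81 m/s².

22.7 m/s

Bernoulli from surface to hole (P equal, v_surface ≈ 0): v = √(2gh) = √(2×9.81×26.2) = 22.7 m/s.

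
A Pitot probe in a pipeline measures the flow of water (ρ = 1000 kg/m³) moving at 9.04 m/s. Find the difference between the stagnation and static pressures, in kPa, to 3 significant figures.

ΔP ≈ 40.9 kPa

At the stagnation point the flow is brought to rest, so Bernoulli gives P_stag − P_static = ½ρv².
ΔP = ½·1000·9.04² = 40900 Pa.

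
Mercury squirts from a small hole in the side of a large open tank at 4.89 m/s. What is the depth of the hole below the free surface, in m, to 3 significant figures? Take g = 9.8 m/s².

1.22 m

Torricelli: v = √(2gh), so h = v²/(2g).
h = 4.89²/(2·9.8) = 23.9/19.60 = 1.22 m.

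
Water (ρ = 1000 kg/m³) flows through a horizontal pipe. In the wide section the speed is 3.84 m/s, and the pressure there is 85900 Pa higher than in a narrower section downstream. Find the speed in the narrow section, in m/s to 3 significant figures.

Horizontal Bernoulli: P₁ + ½ρv₁² = P₂ + ½ρv₂², so v₂² = v₁² + 2(P₁ − P₂)/ρ.
v₂ = √(3.84² + 2·85900/1000) = √(14.7 + 172) = 13.7 m/s.

v₂ ≈ 13.7 m/s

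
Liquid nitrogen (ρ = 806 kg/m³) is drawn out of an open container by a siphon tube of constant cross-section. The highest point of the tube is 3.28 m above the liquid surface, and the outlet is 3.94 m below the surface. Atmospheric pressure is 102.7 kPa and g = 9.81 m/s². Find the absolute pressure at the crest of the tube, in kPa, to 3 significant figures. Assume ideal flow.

45.6 kPa

Bernoulli surface→outlet gives ½v² = g·h_out, so v = √(2·9.81·3.94) = 8.79 m/s.
The bore is uniform, so the speed at the crest is the same v. Bernoulli surface→crest: P_atm = P_top + ½ρv² + ρg·h_top.
P_top = 102700 − ½·806·8.79² − 806·9.81·3.28 = 45600 Pa.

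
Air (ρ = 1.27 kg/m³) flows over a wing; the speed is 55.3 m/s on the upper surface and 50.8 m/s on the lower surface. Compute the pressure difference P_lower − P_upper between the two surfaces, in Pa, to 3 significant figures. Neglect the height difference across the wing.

With negligible Δh, P + ½ρv² is constant, so P_low − P_up = ½ρ(v_up² − v_low²).
ΔP = ½·1.27·(55.3² − 50.8²) = 303 Pa.

ΔP ≈ 303 Pa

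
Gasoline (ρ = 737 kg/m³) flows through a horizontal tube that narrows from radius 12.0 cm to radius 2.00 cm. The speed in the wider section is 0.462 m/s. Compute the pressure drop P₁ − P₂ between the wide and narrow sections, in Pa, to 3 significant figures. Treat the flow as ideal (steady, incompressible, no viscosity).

ΔP ≈ 102000 Pa

By continuity, v₂ = v₁·A₁/A₂ = 0.462·(452/12.6) = 16.6 m/s.
Bernoulli (h₁ = h₂): P₁ − P₂ = ½ρ(v₂² − v₁²).
P₁ − P₂ = ½·737·(16.6² − 0.462²) = ½·737·276 = 102000 Pa.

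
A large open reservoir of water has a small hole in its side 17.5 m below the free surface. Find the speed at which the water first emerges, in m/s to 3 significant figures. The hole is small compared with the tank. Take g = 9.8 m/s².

18.5 m/s

The surface is effectively still and both ends are open, so ½v² = gh and v = √(2·9.8·17.5) = 18.5 m/s.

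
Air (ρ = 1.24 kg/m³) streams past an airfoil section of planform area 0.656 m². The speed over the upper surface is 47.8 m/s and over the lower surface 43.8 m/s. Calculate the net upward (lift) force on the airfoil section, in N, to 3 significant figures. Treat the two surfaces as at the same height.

F ≈ 149 N

The faster flow above has the lower pressure; Bernoulli (same height) gives ΔP = ½ρ(v_up² − v_low²).
ΔP = ½·1.24·(47.8² − 43.8²) = 227 Pa.
Lift = ΔP · A = 227 × 0.656 = 149 N.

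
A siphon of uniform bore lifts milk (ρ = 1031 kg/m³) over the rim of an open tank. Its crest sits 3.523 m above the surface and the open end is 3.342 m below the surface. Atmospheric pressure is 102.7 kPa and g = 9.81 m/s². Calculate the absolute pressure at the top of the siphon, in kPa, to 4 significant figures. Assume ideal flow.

P_top ≈ 33.27 kPa

From the surface to the outlet (both open to atmosphere, surface at rest): v = √(2g·h_out) = √(2·9.81·3.342) = 8.098 m/s.
The bore is uniform, so the speed at the crest is the same v. Bernoulli surface→crest: P_atm = P_top + ½ρv² + ρg·h_top.
P_top = 102700 − ½·1031·8.098² − 1031·9.81·3.523 = 33270 Pa.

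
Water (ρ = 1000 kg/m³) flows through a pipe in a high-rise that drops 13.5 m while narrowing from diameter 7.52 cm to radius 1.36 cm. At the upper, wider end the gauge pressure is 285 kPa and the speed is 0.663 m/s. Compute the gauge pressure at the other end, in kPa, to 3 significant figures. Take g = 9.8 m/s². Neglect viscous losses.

405 kPa

Continuity gives A₁v₁ = A₂v₂, so v₂ = (44.4 cm²)/(5.81 cm²) × 0.663 m/s = 5.07 m/s.
Energy conservation along the streamline gives P₂ = P₁ − ½ρ(v₂² − v₁²) − ρg(h₂ − h₁).
P₂ = 285000 + ½·1000·(0.663² − 5.07²) − 1000·9.8·(−13.5) = 285000 + (-12600) − (-132000) = 405000 Pa.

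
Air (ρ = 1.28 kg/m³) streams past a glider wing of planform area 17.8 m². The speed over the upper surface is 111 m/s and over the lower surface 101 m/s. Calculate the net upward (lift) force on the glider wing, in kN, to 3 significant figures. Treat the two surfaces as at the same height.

The faster flow above has the lower pressure; Bernoulli (same height) gives ΔP = ½ρ(v_up² − v_low²).
ΔP = ½·1.28·(111² − 101²) = 1360 Pa.
Lift = ΔP · A = 1360 × 17.8 = 24200 N.

F ≈ 24.2 kN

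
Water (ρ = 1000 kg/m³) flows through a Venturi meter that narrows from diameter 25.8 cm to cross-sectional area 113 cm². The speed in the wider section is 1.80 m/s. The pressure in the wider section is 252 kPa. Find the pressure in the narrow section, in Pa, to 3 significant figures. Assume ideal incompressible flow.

219000 Pa

Continuity gives A₁v₁ = A₂v₂, so v₂ = (523 cm²)/(113 cm²) × 1.80 m/s = 8.33 m/s.
Along the horizontal streamline, P + ½ρv² is constant.
P₂ = P₁ − ½ρ(v₂² − v₁²) = 252000 − ½·1000·(8.33² − 1.80²) = 252000 − 33100 = 219000 Pa.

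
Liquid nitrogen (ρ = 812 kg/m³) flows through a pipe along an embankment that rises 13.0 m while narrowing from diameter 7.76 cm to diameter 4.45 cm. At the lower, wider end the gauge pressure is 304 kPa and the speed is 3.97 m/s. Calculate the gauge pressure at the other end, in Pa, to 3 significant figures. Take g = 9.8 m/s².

148000 Pa

By continuity, v₂ = v₁·A₁/A₂ = 3.97·(47.3/15.6) = 12.1 m/s.
Bernoulli: P₁ + ½ρv₁² + ρg h₁ = P₂ + ½ρv₂² + ρg h₂, so P₂ = P₁ + ½ρ(v₁² − v₂²) − ρg(h₂ − h₁).
P₂ = 304000 + ½·812·(3.97² − 12.1²) − 812·9.8·(+13.0) = 304000 + (-52800) − (103000) = 148000 Pa.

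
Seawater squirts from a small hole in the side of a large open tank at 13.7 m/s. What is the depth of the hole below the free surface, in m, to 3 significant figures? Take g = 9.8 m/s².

h = 9.58 m

Torricelli: v = √(2gh), so h = v²/(2g).
h = 13.7²/(2·9.8) = 188/19.60 = 9.58 m.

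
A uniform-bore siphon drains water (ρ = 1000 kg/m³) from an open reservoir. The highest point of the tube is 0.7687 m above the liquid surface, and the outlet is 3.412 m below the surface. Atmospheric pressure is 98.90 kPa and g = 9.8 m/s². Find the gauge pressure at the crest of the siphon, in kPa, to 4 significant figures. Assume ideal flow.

Bernoulli surface→outlet gives ½v² = g·h_out, so v = √(2·9.8·3.412) = 8.178 m/s.
Continuity keeps v the same throughout the tube; from surface to crest, P_atm + 0 = P_top + ½ρv² + ρg·h_top.
P_top = 98900 − ½·1000·8.178² − 1000·9.8·0.7687 = 57930 Pa. So P_gauge = P_top − P_atm = -40970 Pa.

P_gauge = -40.97 kPa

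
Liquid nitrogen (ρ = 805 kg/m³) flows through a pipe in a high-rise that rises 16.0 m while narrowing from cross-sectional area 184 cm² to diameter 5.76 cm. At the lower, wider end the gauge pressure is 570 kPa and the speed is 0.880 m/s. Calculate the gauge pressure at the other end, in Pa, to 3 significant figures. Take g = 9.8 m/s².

Continuity gives A₁v₁ = A₂v₂, so v₂ = (184 cm²)/(26.1 cm²) × 0.880 m/s = 6.21 m/s.
Energy conservation along the streamline gives P₂ = P₁ − ½ρ(v₂² − v₁²) − ρg(h₂ − h₁).
P₂ = 570000 + ½·805·(0.880² − 6.21²) − 805·9.8·(+16.0) = 570000 + (-15200) − (126000) = 429000 Pa.

P₂ ≈ 429000 Pa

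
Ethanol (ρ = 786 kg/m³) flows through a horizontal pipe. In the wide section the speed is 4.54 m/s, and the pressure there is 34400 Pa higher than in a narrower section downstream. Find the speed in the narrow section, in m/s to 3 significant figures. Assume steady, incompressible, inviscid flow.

10.4 m/s

Horizontal Bernoulli: P₁ + ½ρv₁² = P₂ + ½ρv₂², so v₂² = v₁² + 2(P₁ − P₂)/ρ.
v₂ = √(4.54² + 2·34400/786) = √(20.6 + 87.5) = 10.4 m/s.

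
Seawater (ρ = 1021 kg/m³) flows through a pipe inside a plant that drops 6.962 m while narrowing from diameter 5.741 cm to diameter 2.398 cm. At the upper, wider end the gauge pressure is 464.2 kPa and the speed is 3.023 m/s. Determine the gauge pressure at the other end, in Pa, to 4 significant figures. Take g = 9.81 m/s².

385300 Pa

By continuity, v₂ = v₁·A₁/A₂ = 3.023·(25.89/4.516) = 17.33 m/s.
Applying Bernoulli between the two ends and solving for P₂: P₂ = P₁ + ½ρ(v₁² − v₂²) − ρgΔh.
P₂ = 464200 + ½·1021·(3.023² − 17.33²) − 1021·9.81·(−6.962) = 464200 + (-148600) − (-69730) = 385300 Pa.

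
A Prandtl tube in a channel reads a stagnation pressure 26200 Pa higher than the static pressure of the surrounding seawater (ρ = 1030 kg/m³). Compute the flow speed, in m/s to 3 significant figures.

v ≈ 7.13 m/s

At the stagnation point the flow is brought to rest, so Bernoulli gives P_stag − P_static = ½ρv².
v = √(2ΔP/ρ) = √(2·26200/1030) = 7.13 m/s.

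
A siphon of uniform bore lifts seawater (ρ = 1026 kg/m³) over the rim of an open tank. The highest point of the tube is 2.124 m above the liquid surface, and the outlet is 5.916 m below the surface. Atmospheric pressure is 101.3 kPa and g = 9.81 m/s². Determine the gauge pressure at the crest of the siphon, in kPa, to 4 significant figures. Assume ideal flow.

-80.92 kPa

Bernoulli surface→outlet gives ½v² = g·h_out, so v = √(2·9.81·5.916) = 10.77 m/s.
With constant cross-section the crest speed equals v; applying Bernoulli from the surface up to the crest, P_top = P_atm − ½ρv² − ρg·h_top.
P_top = 101300 − ½·1026·10.77² − 1026·9.81·2.124 = 20380 Pa. So P_gauge = P_top − P_atm = -80920 Pa.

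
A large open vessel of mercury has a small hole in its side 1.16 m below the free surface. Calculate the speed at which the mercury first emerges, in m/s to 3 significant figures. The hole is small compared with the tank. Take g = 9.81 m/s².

v ≈ 4.77 m/s

With the surface at rest and both surface and jet at atmospheric pressure, Bernoulli gives ρg h = ½ρv², so v = √(2gh) = √(2·9.81·1.16) = 4.77 m/s.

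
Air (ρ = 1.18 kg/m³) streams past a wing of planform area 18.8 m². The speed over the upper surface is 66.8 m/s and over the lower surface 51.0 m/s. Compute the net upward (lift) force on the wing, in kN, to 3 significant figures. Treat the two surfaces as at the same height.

The faster flow above has the lower pressure; Bernoulli (same height) gives ΔP = ½ρ(v_up² − v_low²).
ΔP = ½·1.18·(66.8² − 51.0²) = 1100 Pa.
Lift = ΔP · A = 1100 × 18.8 = 20600 N.

F ≈ 20.6 kN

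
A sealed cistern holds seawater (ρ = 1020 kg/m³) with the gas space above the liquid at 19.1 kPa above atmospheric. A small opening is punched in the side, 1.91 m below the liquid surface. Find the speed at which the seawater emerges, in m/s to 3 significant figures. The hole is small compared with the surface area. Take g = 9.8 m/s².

v = 8.65 m/s

Take point 1 at the surface (v₁ ≈ 0) and point 2 at the hole (at atmospheric pressure). Bernoulli: P₁ + ρg h = P_atm + ½ρv₂².
With P₁ − P_atm = 19100 Pa, v₂ = √(2gh + 2ΔP/ρ) = √(2·9.8·1.91 + 2·19100/1020) = 8.65 m/s.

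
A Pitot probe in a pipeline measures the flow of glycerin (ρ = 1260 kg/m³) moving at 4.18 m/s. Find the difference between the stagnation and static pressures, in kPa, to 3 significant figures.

At the stagnation point the flow is brought to rest, so Bernoulli gives P_stag − P_static = ½ρv².
ΔP = ½·1260·4.18² = 11000 Pa.

ΔP ≈ 11.0 kPa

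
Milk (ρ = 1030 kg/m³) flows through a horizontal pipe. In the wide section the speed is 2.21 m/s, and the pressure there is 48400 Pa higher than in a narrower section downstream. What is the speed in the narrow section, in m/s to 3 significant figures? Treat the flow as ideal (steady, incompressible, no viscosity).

v₂ ≈ 9.94 m/s

Along the level pipe P + ½ρv² is conserved, hence v₂² = v₁² + 2(P₁ − P₂)/ρ.
v₂ = √(2.21² + 2·48400/1030) = √(4.88 + 94.0) = 9.94 m/s.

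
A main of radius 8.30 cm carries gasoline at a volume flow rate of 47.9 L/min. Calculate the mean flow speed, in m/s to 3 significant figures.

Q = 47.9 L/min = 0.000798 m³/s.
v = Q/A = 0.000798 / 0.0216 = 0.0369 m/s.

v = 0.0369 m/s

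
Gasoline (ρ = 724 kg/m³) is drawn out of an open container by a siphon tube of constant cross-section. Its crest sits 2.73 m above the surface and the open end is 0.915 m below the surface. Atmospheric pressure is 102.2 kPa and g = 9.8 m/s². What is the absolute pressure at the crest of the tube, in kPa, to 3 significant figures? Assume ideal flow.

P_top ≈ 76.3 kPa

From the surface to the outlet (both open to atmosphere, surface at rest): v = √(2g·h_out) = √(2·9.8·0.915) = 4.23 m/s.
Continuity keeps v the same throughout the tube; from surface to crest, P_atm + 0 = P_top + ½ρv² + ρg·h_top.
P_top = 102200 − ½·724·4.23² − 724·9.8·2.73 = 76300 Pa.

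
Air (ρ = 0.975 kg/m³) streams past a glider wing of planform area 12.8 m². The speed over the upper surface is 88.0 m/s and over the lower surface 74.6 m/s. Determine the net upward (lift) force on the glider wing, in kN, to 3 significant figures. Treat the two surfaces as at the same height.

With equal heights on the two surfaces, Bernoulli gives P_lower − P_upper = ½ρ(v_upper² − v_lower²).
ΔP = ½·0.975·(88.0² − 74.6²) = 1060 Pa.
Lift = ΔP · A = 1060 × 12.8 = 13600 N.

F ≈ 13.6 kN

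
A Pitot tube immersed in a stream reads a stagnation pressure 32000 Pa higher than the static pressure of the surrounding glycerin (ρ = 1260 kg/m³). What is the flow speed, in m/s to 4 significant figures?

7.127 m/s

Bernoulli between the free stream and the stagnation point: ½ρv² = P_stag − P_static.
v = √(2ΔP/ρ) = √(2·32000/1260) = 7.127 m/s.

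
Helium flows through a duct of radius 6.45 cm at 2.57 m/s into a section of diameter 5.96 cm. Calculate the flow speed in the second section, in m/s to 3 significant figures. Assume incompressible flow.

Continuity gives A₁v₁ = A₂v₂, so v₂ = (131 cm²)/(27.9 cm²) × 2.57 m/s = 12.0 m/s.

v₂ ≈ 12.0 m/s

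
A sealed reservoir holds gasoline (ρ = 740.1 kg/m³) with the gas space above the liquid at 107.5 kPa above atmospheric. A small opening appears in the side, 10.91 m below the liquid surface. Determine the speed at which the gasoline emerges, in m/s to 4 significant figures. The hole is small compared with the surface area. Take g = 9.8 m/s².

Take point 1 at the surface (v₁ ≈ 0) and point 2 at the hole (at atmospheric pressure). Bernoulli: P₁ + ρg h = P_atm + ½ρv₂².
With P₁ − P_atm = 107500 Pa, v₂ = √(2gh + 2ΔP/ρ) = √(2·9.8·10.91 + 2·107500/740.1) = 22.46 m/s.

v = 22.46 m/s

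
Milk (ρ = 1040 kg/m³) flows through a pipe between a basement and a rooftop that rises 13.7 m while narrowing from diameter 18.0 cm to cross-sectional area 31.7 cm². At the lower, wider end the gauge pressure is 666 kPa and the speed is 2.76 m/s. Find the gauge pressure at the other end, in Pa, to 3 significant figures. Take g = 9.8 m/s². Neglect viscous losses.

Mass conservation (A₁v₁ = A₂v₂) gives v₂ = 2.76 × 254/31.7 = 22.2 m/s.
Applying Bernoulli between the two ends and solving for P₂: P₂ = P₁ + ½ρ(v₁² − v₂²) − ρgΔh.
P₂ = 666000 + ½·1040·(2.76² − 22.2²) − 1040·9.8·(+13.7) = 666000 + (-251000) − (140000) = 275000 Pa.

275000 Pa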